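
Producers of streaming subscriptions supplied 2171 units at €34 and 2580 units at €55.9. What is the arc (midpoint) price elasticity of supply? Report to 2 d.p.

ΔQ = 2580 − 2171 = 409; ΔP = 55.9 − 34 = 21.9.
Midpoints: P̄ = 44.95, Q̄ = 2375.5.
ε_s = (ΔQ/ΔP)(P̄/Q̄) = (409/21.9)(44.95/2375.5).

0.35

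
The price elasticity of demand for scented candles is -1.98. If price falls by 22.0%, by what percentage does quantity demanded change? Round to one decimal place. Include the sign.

%ΔQ ≈ ε × %ΔP = (-1.98)(-22.0%) = 43.56%.

43.6%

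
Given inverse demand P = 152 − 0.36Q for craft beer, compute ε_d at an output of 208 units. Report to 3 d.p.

At Q = 208, P = 152 − 0.36(208) = 77.12.
dP/dQ = −0.36, so dQ/dP = 1/(−0.36) = -2.778.
ε = (dQ/dP)(P/Q) = (-2.778)(77.12/208).

-1.030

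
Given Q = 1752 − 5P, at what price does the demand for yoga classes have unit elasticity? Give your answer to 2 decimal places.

For linear demand Q = a − bP, ε = −bP/(a − bP). |ε| = 1 when bP = a − bP, i.e. P = a/(2b).
P = 1752/(2·5) = 1752/10 = 175.2000.

175.20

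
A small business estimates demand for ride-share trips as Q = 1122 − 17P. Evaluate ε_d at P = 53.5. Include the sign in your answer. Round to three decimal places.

-4.280

At P = 53.5, Q = 212.500.
dQ/dP = −17.
ε = (dQ/dP)(P/Q) = (-17)(53.5/212.500).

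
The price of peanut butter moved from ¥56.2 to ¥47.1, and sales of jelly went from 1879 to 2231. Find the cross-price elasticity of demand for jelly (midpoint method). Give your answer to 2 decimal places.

ΔQ_x = 2231 − 1879 = 352; ΔP_y = 47.1 − 56.2 = -9.1.
Midpoints: P̄_y = 51.65, Q̄_x = 2055.0.
ε_xy = (ΔQ_x/ΔP_y)(P̄_y/Q̄_x) = (352/-9.1)(51.65/2055.0).
ε_xy < 0, so the goods are complements.

-0.97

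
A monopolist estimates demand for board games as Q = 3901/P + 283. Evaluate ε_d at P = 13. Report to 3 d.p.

-0.515

At P = 13, Q = 583.077.
dQ/dP = −3901/P² = -23.083.
ε = (dQ/dP)(P/Q) = (-23.083)(13/583.077).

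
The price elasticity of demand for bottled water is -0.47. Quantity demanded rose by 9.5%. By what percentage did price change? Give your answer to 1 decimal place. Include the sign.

-20.2%

%ΔP ≈ %ΔQ / ε = (9.5%)/(-0.47) = -20.21%.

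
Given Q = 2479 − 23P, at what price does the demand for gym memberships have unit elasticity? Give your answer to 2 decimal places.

53.89

For linear demand Q = a − bP, ε = −bP/(a − bP). |ε| = 1 when bP = a − bP, i.e. P = a/(2b).
P = 2479/(2·23) = 2479/46 = 53.8913.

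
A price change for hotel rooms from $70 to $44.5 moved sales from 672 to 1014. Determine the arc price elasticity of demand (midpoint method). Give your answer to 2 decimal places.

-0.91

ΔQ = 1014 − 672 = 342; ΔP = 44.5 − 70 = -25.5.
Midpoints: P̄ = 57.25, Q̄ = 843.0.
ε = (ΔQ/ΔP)(P̄/Q̄) = (342/-25.5)(57.25/843.0).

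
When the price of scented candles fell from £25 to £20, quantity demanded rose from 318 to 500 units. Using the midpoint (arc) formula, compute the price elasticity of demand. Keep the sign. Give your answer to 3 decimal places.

ΔQ = 500 − 318 = 182; ΔP = 20 − 25 = -5.
Midpoints: P̄ = 22.50, Q̄ = 409.0.
ε = (ΔQ/ΔP)(P̄/Q̄) = (182/-5)(22.50/409.0).

-2.002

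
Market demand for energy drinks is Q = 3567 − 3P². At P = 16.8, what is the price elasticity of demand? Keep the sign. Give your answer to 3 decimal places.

-0.623

At P = 16.8, Q = 2720.280.
dQ/dP = −6P = -100.800.
ε = (dQ/dP)(P/Q) = (-100.800)(16.8/2720.280).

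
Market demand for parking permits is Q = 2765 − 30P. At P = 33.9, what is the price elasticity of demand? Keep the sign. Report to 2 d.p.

At P = 33.9, Q = 1748.
dQ/dP = −30.
ε = (dQ/dP)(P/Q) = (-30)(33.9/1748).

-0.58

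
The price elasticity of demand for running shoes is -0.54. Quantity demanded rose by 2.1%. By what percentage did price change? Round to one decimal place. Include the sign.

%ΔP ≈ %ΔQ / ε = (2.1%)/(-0.54) = -3.89%.

-3.9%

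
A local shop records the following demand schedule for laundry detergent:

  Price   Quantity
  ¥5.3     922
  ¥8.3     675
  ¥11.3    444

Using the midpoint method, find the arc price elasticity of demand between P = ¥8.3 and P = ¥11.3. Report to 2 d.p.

At P = 8.3, Q = 675; at P = 11.3, Q = 444.
ΔQ = -231, ΔP = 3.0. Midpoints: P̄ = 9.80, Q̄ = 559.5.
ε = (ΔQ/ΔP)(P̄/Q̄) = (-231/3.0)(9.80/559.5).

-1.35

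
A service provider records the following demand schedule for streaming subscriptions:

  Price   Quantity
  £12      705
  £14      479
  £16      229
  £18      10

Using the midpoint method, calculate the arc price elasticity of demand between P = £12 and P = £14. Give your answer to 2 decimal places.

At P = 12, Q = 705; at P = 14, Q = 479.
ΔQ = -226, ΔP = 2. Midpoints: P̄ = 13.00, Q̄ = 592.0.
ε = (ΔQ/ΔP)(P̄/Q̄) = (-226/2)(13.00/592.0).

-2.48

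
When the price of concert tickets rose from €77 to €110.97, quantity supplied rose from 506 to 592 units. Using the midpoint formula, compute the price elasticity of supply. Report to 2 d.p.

0.43

ΔQ = 592 − 506 = 86; ΔP = 110.97 − 77 = 33.97.
Midpoints: P̄ = 93.98, Q̄ = 549.0.
ε_s = (ΔQ/ΔP)(P̄/Q̄) = (86/33.97)(93.98/549.0).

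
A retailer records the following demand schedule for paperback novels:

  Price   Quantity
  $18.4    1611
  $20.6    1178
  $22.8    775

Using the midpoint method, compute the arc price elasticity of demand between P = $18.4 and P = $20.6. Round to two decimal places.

At P = 18.4, Q = 1611; at P = 20.6, Q = 1178.
ΔQ = -433, ΔP = 2.2. Midpoints: P̄ = 19.50, Q̄ = 1394.5.
ε = (ΔQ/ΔP)(P̄/Q̄) = (-433/2.2)(19.50/1394.5).

-2.75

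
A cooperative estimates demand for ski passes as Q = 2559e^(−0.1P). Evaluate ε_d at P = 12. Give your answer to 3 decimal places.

At P = 12, Q = 770.756.
dQ/dP = −0.1·2559e^(−0.1P) = −0.1Q = -77.076.
ε = (dQ/dP)(P/Q) = (-77.076)(12/770.756).

-1.200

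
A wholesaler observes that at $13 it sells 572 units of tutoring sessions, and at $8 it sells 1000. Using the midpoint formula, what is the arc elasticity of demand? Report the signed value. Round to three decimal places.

-1.144

ΔQ = 1000 − 572 = 428; ΔP = 8 − 13 = -5.
Midpoints: P̄ = 10.50, Q̄ = 786.0.
ε = (ΔQ/ΔP)(P̄/Q̄) = (428/-5)(10.50/786.0).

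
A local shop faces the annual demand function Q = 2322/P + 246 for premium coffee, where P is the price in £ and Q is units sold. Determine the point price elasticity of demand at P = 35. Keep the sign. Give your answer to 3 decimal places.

-0.212

At P = 35, Q = 312.343.
dQ/dP = −2322/P² = -1.896.
ε = (dQ/dP)(P/Q) = (-1.896)(35/312.343).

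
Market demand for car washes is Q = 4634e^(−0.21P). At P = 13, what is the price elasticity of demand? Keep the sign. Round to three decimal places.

-2.730

At P = 13, Q = 302.226.
dQ/dP = −0.21·4634e^(−0.21P) = −0.21Q = -63.467.
ε = (dQ/dP)(P/Q) = (-63.467)(13/302.226).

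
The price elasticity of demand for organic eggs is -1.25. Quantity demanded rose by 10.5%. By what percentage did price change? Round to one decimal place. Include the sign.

%ΔP ≈ %ΔQ / ε = (10.5%)/(-1.25) = -8.40%.

-8.4%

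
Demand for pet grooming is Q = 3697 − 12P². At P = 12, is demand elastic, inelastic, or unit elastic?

Q = 1969, dQ/dP = -288.
ε = (dQ/dP)(P/Q) ≈ -1.755.
|ε| = 1.76 > 1.

elastic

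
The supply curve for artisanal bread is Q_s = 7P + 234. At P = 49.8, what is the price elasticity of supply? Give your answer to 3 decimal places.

At P = 49.8, Q_s = 582.60.
dQ_s/dP = 7.
ε_s = (dQ_s/dP)(P/Q_s) = (7)(49.8/582.60).

0.598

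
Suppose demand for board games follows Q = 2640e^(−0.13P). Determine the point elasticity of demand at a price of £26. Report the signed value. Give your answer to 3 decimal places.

-3.380

At P = 26, Q = 89.885.
dQ/dP = −0.13·2640e^(−0.13P) = −0.13Q = -11.685.
ε = (dQ/dP)(P/Q) = (-11.685)(26/89.885).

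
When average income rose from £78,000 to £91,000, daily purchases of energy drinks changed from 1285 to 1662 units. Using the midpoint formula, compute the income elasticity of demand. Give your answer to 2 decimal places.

1.66

ΔQ = 377, ΔI = 13000. Midpoints: Ī = 84,500, Q̄ = 1473.5.
ε_I = (ΔQ/ΔI)(Ī/Q̄) = (377/13000)(84500/1473.5).
ε_I > 0, so the good is normal.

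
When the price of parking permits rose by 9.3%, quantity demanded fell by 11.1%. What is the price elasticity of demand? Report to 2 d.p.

-1.19

ε = %ΔQ / %ΔP = (-11.1)/(9.3) = -1.194.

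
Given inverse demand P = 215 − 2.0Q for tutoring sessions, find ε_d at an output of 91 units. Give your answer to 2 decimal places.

At Q = 91, P = 215 − 2.0(91) = 33.00.
dP/dQ = −2.0, so dQ/dP = 1/(−2.0) = -0.500.
ε = (dQ/dP)(P/Q) = (-0.500)(33.00/91).

-0.18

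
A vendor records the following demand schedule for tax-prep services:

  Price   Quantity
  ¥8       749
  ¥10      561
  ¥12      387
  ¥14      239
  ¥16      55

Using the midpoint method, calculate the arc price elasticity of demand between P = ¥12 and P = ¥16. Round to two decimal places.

-5.26

At P = 12, Q = 387; at P = 16, Q = 55.
ΔQ = -332, ΔP = 4. Midpoints: P̄ = 14.00, Q̄ = 221.0.
ε = (ΔQ/ΔP)(P̄/Q̄) = (-332/4)(14.00/221.0).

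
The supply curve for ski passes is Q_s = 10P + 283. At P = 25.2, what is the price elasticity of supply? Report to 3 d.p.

0.471

At P = 25.2, Q_s = 535.
dQ_s/dP = 10.
ε_s = (dQ_s/dP)(P/Q_s) = (10)(25.2/535).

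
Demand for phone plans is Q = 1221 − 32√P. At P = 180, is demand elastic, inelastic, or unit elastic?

Q = 791.675, dQ/dP = -1.193.
ε = (dQ/dP)(P/Q) ≈ -0.271.
|ε| = 0.27 < 1.

inelastic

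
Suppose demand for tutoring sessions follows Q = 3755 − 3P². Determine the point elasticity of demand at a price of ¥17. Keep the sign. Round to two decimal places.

At P = 17, Q = 2888.
dQ/dP = −6P = -102.
ε = (dQ/dP)(P/Q) = (-102)(17/2888).

-0.60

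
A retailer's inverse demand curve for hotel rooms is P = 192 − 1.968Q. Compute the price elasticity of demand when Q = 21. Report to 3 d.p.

At Q = 21, P = 192 − 1.968(21) = 150.67.
dP/dQ = −1.968, so dQ/dP = 1/(−1.968) = -0.508.
ε = (dQ/dP)(P/Q) = (-0.508)(150.67/21).

-3.646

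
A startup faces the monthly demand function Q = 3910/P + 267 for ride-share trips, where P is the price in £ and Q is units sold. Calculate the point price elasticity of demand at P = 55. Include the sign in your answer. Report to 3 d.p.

-0.210

At P = 55, Q = 338.091.
dQ/dP = −3910/P² = -1.293.
ε = (dQ/dP)(P/Q) = (-1.293)(55/338.091).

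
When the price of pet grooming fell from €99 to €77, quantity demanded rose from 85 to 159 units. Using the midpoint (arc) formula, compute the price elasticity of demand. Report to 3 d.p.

-2.426

ΔQ = 159 − 85 = 74; ΔP = 77 − 99 = -22.
Midpoints: P̄ = 88.00, Q̄ = 122.0.
ε = (ΔQ/ΔP)(P̄/Q̄) = (74/-22)(88.00/122.0).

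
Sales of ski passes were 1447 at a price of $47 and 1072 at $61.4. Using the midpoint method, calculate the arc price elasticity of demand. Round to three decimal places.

ΔQ = 1072 − 1447 = -375; ΔP = 61.4 − 47 = 14.4.
Midpoints: P̄ = 54.20, Q̄ = 1259.5.
ε = (ΔQ/ΔP)(P̄/Q̄) = (-375/14.4)(54.20/1259.5).

-1.121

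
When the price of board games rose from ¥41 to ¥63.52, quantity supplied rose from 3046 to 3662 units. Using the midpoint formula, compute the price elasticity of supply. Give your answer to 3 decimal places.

0.426

ΔQ = 3662 − 3046 = 616; ΔP = 63.52 − 41 = 22.52.
Midpoints: P̄ = 52.26, Q̄ = 3354.0.
ε_s = (ΔQ/ΔP)(P̄/Q̄) = (616/22.52)(52.26/3354.0).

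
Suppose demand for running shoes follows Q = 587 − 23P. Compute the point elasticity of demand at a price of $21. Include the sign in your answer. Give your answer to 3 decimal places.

At P = 21, Q = 104.
dQ/dP = −23.
ε = (dQ/dP)(P/Q) = (-23)(21/104).
|ε| > 1, so demand is elastic at this price.

-4.644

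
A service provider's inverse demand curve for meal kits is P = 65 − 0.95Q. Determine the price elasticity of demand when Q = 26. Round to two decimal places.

At Q = 26, P = 65 − 0.95(26) = 40.30.
dP/dQ = −0.95, so dQ/dP = 1/(−0.95) = -1.053.
ε = (dQ/dP)(P/Q) = (-1.053)(40.30/26).

-1.63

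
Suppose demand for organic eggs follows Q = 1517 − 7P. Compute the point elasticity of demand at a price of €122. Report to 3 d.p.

-1.288

At P = 122, Q = 663.
dQ/dP = −7.
ε = (dQ/dP)(P/Q) = (-7)(122/663).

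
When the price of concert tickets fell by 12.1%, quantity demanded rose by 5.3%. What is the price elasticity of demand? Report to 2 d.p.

ε = %ΔQ / %ΔP = (5.3)/(-12.1) = -0.438.

-0.44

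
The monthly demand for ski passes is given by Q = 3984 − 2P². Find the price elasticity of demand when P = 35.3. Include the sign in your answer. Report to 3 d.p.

-3.341

At P = 35.3, Q = 1491.820.
dQ/dP = −4P = -141.200.
ε = (dQ/dP)(P/Q) = (-141.200)(35.3/1491.820).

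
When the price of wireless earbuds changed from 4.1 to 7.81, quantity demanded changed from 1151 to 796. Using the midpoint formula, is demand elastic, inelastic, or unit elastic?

inelastic

Arc ε ≈ -0.585.
|ε| = 0.59 < 1.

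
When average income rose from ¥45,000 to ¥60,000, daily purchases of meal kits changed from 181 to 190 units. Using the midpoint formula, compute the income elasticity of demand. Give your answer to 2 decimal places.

0.17

ΔQ = 9, ΔI = 15000. Midpoints: Ī = 52,500, Q̄ = 185.5.
ε_I = (ΔQ/ΔI)(Ī/Q̄) = (9/15000)(52500/185.5).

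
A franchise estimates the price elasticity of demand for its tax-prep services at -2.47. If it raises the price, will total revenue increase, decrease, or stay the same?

decrease

|ε| = 2.47 > 1, so demand is elastic. A price rise therefore reduces total revenue.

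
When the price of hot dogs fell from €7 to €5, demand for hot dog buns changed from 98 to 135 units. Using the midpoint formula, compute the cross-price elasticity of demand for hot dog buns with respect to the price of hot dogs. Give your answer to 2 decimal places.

-0.95

ΔQ_x = 135 − 98 = 37; ΔP_y = 5 − 7 = -2.
Midpoints: P̄_y = 6.00, Q̄_x = 116.5.
ε_xy = (ΔQ_x/ΔP_y)(P̄_y/Q̄_x) = (37/-2)(6.00/116.5).
ε_xy < 0, so the goods are complements.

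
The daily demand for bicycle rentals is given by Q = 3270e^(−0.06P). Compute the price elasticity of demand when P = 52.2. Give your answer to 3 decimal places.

At P = 52.2, Q = 142.672.
dQ/dP = −0.06·3270e^(−0.06P) = −0.06Q = -8.560.
ε = (dQ/dP)(P/Q) = (-8.560)(52.2/142.672).

-3.132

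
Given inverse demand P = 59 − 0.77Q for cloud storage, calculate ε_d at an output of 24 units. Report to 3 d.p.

At Q = 24, P = 59 − 0.77(24) = 40.52.
dP/dQ = −0.77, so dQ/dP = 1/(−0.77) = -1.299.
ε = (dQ/dP)(P/Q) = (-1.299)(40.52/24).

-2.193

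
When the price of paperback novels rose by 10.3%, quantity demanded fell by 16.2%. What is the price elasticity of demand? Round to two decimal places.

-1.57

ε = %ΔQ / %ΔP = (-16.2)/(10.3) = -1.573.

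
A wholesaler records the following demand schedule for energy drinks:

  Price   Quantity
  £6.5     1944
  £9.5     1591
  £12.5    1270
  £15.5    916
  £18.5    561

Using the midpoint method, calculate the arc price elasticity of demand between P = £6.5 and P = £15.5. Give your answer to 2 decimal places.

At P = 6.5, Q = 1944; at P = 15.5, Q = 916.
ΔQ = -1028, ΔP = 9.0. Midpoints: P̄ = 11.00, Q̄ = 1430.0.
ε = (ΔQ/ΔP)(P̄/Q̄) = (-1028/9.0)(11.00/1430.0).

-0.88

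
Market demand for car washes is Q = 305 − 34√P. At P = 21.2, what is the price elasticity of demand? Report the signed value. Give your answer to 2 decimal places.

-0.53

At P = 21.2, Q = 148.452.
dQ/dP = −34/(2√P) = -3.692.
ε = (dQ/dP)(P/Q) = (-3.692)(21.2/148.452).
|ε| < 1, so demand is inelastic at this price.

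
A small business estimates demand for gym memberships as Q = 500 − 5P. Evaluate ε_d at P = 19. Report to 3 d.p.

-0.235

At P = 19, Q = 405.
dQ/dP = −5.
ε = (dQ/dP)(P/Q) = (-5)(19/405).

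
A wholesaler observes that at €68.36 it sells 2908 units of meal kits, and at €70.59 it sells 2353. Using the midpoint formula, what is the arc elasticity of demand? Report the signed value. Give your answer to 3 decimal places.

-6.573

ΔQ = 2353 − 2908 = -555; ΔP = 70.59 − 68.36 = 2.23.
Midpoints: P̄ = 69.47, Q̄ = 2630.5.
ε = (ΔQ/ΔP)(P̄/Q̄) = (-555/2.23)(69.47/2630.5).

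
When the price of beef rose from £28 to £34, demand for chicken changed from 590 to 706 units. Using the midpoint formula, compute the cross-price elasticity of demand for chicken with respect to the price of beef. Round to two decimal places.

ΔQ_x = 706 − 590 = 116; ΔP_y = 34 − 28 = 6.
Midpoints: P̄_y = 31.00, Q̄_x = 648.0.
ε_xy = (ΔQ_x/ΔP_y)(P̄_y/Q̄_x) = (116/6)(31.00/648.0).
ε_xy > 0, so the goods are substitutes.

0.92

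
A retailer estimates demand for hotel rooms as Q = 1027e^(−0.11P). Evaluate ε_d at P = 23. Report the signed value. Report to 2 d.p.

At P = 23, Q = 81.810.
dQ/dP = −0.11·1027e^(−0.11P) = −0.11Q = -8.999.
ε = (dQ/dP)(P/Q) = (-8.999)(23/81.810).
|ε| > 1, so demand is elastic at this price.

-2.53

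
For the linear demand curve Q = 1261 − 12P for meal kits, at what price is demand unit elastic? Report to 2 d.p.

52.54

For linear demand Q = a − bP, ε = −bP/(a − bP). |ε| = 1 when bP = a − bP, i.e. P = a/(2b).
P = 1261/(2·12) = 1261/24 = 52.5417.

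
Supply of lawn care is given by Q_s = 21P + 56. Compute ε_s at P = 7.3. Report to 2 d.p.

At P = 7.3, Q_s = 209.30.
dQ_s/dP = 21.
ε_s = (dQ_s/dP)(P/Q_s) = (21)(7.3/209.30).

0.73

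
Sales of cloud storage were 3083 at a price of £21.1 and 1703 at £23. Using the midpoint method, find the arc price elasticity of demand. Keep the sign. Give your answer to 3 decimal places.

ΔQ = 1703 − 3083 = -1380; ΔP = 23 − 21.1 = 1.9.
Midpoints: P̄ = 22.05, Q̄ = 2393.0.
ε = (ΔQ/ΔP)(P̄/Q̄) = (-1380/1.9)(22.05/2393.0).

-6.693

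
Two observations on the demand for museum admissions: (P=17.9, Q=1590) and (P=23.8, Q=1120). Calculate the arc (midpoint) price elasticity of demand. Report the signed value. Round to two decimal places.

-1.23

ΔQ = 1120 − 1590 = -470; ΔP = 23.8 − 17.9 = 5.9.
Midpoints: P̄ = 20.85, Q̄ = 1355.0.
ε = (ΔQ/ΔP)(P̄/Q̄) = (-470/5.9)(20.85/1355.0).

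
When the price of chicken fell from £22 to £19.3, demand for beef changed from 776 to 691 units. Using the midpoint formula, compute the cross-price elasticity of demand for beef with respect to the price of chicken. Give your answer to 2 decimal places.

ΔQ_x = 691 − 776 = -85; ΔP_y = 19.3 − 22 = -2.7.
Midpoints: P̄_y = 20.65, Q̄_x = 733.5.
ε_xy = (ΔQ_x/ΔP_y)(P̄_y/Q̄_x) = (-85/-2.7)(20.65/733.5).

0.89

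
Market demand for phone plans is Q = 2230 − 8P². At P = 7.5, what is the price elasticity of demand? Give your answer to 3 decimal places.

-0.506

At P = 7.5, Q = 1780.
dQ/dP = −16P = -120.
ε = (dQ/dP)(P/Q) = (-120)(7.5/1780).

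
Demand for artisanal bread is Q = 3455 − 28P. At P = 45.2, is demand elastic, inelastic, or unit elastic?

Q = 2189.400, dQ/dP = -28.
ε = (dQ/dP)(P/Q) ≈ -0.578.
|ε| = 0.58 < 1.

inelastic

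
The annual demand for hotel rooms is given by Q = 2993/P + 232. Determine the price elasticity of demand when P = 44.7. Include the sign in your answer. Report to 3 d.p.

At P = 44.7, Q = 298.957.
dQ/dP = −2993/P² = -1.498.
ε = (dQ/dP)(P/Q) = (-1.498)(44.7/298.957).

-0.224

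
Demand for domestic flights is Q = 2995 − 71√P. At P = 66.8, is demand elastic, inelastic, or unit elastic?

inelastic

Q = 2414.708, dQ/dP = -4.344.
ε = (dQ/dP)(P/Q) ≈ -0.120.
|ε| = 0.12 < 1.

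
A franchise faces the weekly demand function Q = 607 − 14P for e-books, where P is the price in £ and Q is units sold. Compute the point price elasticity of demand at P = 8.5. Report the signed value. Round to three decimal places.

At P = 8.5, Q = 488.
dQ/dP = −14.
ε = (dQ/dP)(P/Q) = (-14)(8.5/488).
|ε| < 1, so demand is inelastic at this price.

-0.244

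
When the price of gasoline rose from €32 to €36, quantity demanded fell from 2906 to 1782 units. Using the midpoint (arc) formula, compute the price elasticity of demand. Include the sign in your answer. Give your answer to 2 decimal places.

ΔQ = 1782 − 2906 = -1124; ΔP = 36 − 32 = 4.
Midpoints: P̄ = 34.00, Q̄ = 2344.0.
ε = (ΔQ/ΔP)(P̄/Q̄) = (-1124/4)(34.00/2344.0).

-4.08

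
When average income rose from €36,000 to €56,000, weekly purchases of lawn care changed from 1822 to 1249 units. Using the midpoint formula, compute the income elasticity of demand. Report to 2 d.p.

ΔQ = -573, ΔI = 20000. Midpoints: Ī = 46,000, Q̄ = 1535.5.
ε_I = (ΔQ/ΔI)(Ī/Q̄) = (-573/20000)(46000/1535.5).

-0.86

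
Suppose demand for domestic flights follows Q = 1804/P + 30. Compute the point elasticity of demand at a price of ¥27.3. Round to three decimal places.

-0.688

At P = 27.3, Q = 96.081.
dQ/dP = −1804/P² = -2.421.
ε = (dQ/dP)(P/Q) = (-2.421)(27.3/96.081).
|ε| < 1, so demand is inelastic at this price.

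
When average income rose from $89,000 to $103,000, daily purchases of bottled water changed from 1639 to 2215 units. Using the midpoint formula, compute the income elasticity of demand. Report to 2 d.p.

2.05

ΔQ = 576, ΔI = 14000. Midpoints: Ī = 96,000, Q̄ = 1927.0.
ε_I = (ΔQ/ΔI)(Ī/Q̄) = (576/14000)(96000/1927.0).
ε_I > 0, so the good is normal.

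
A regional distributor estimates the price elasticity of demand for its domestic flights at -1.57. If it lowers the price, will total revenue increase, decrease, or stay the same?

increase

|ε| = 1.57 > 1, so demand is elastic. A price cut therefore raises total revenue.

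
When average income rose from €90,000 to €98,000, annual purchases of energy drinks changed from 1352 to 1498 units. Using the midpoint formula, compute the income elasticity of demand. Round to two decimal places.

1.20

ΔQ = 146, ΔI = 8000. Midpoints: Ī = 94,000, Q̄ = 1425.0.
ε_I = (ΔQ/ΔI)(Ī/Q̄) = (146/8000)(94000/1425.0).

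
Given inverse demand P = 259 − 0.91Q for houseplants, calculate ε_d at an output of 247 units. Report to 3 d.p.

At Q = 247, P = 259 − 0.91(247) = 34.23.
dP/dQ = −0.91, so dQ/dP = 1/(−0.91) = -1.099.
ε = (dQ/dP)(P/Q) = (-1.099)(34.23/247).

-0.152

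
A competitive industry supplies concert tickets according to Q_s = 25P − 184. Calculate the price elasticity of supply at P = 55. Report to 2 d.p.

1.15

At P = 55, Q_s = 1191.
dQ_s/dP = 25.
ε_s = (dQ_s/dP)(P/Q_s) = (25)(55/1191).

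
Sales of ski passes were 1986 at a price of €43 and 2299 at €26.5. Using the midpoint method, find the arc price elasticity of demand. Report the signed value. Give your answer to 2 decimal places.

-0.31

ΔQ = 2299 − 1986 = 313; ΔP = 26.5 − 43 = -16.5.
Midpoints: P̄ = 34.75, Q̄ = 2142.5.
ε = (ΔQ/ΔP)(P̄/Q̄) = (313/-16.5)(34.75/2142.5).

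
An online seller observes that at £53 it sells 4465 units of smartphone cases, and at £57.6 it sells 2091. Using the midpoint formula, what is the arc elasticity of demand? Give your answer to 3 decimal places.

ΔQ = 2091 − 4465 = -2374; ΔP = 57.6 − 53 = 4.6.
Midpoints: P̄ = 55.30, Q̄ = 3278.0.
ε = (ΔQ/ΔP)(P̄/Q̄) = (-2374/4.6)(55.30/3278.0).

-8.706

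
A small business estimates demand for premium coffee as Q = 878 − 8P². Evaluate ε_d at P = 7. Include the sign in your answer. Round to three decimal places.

-1.613

At P = 7, Q = 486.
dQ/dP = −16P = -112.
ε = (dQ/dP)(P/Q) = (-112)(7/486).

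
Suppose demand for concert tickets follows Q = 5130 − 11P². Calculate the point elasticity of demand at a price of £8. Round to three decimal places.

At P = 8, Q = 4426.
dQ/dP = −22P = -176.
ε = (dQ/dP)(P/Q) = (-176)(8/4426).
|ε| < 1, so demand is inelastic at this price.

-0.318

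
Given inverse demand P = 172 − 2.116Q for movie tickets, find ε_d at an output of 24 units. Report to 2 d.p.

-2.39

At Q = 24, P = 172 − 2.116(24) = 121.22.
dP/dQ = −2.116, so dQ/dP = 1/(−2.116) = -0.473.
ε = (dQ/dP)(P/Q) = (-0.473)(121.22/24).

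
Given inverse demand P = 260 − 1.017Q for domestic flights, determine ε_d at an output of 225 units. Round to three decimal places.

At Q = 225, P = 260 − 1.017(225) = 31.18.
dP/dQ = −1.017, so dQ/dP = 1/(−1.017) = -0.983.
ε = (dQ/dP)(P/Q) = (-0.983)(31.18/225).

-0.136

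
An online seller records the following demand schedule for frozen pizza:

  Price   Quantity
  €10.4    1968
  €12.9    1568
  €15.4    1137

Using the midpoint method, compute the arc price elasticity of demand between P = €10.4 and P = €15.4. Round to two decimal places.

At P = 10.4, Q = 1968; at P = 15.4, Q = 1137.
ΔQ = -831, ΔP = 5.0. Midpoints: P̄ = 12.90, Q̄ = 1552.5.
ε = (ΔQ/ΔP)(P̄/Q̄) = (-831/5.0)(12.90/1552.5).

-1.38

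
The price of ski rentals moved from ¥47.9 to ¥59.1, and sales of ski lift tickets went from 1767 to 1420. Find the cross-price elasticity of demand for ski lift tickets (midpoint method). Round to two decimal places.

ΔQ_x = 1420 − 1767 = -347; ΔP_y = 59.1 − 47.9 = 11.2.
Midpoints: P̄_y = 53.50, Q̄_x = 1593.5.
ε_xy = (ΔQ_x/ΔP_y)(P̄_y/Q̄_x) = (-347/11.2)(53.50/1593.5).

-1.04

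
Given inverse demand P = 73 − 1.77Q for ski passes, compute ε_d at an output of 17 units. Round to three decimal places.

-1.426

At Q = 17, P = 73 − 1.77(17) = 42.91.
dP/dQ = −1.77, so dQ/dP = 1/(−1.77) = -0.565.
ε = (dQ/dP)(P/Q) = (-0.565)(42.91/17).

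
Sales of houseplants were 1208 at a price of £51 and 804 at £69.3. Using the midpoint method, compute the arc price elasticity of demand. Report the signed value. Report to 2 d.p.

-1.32

ΔQ = 804 − 1208 = -404; ΔP = 69.3 − 51 = 18.3.
Midpoints: P̄ = 60.15, Q̄ = 1006.0.
ε = (ΔQ/ΔP)(P̄/Q̄) = (-404/18.3)(60.15/1006.0).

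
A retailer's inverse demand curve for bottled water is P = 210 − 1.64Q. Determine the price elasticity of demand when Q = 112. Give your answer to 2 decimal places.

At Q = 112, P = 210 − 1.64(112) = 26.32.
dP/dQ = −1.64, so dQ/dP = 1/(−1.64) = -0.610.
ε = (dQ/dP)(P/Q) = (-0.610)(26.32/112).

-0.14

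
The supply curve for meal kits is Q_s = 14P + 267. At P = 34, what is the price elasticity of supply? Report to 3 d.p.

At P = 34, Q_s = 743.
dQ_s/dP = 14.
ε_s = (dQ_s/dP)(P/Q_s) = (14)(34/743).

0.641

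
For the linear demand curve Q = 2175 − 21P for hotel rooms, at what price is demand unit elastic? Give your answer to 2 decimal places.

For linear demand Q = a − bP, ε = −bP/(a − bP). |ε| = 1 when bP = a − bP, i.e. P = a/(2b).
P = 2175/(2·21) = 2175/42 = 51.7857.

51.79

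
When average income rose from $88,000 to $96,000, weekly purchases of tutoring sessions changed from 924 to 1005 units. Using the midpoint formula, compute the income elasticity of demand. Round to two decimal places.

0.97

ΔQ = 81, ΔI = 8000. Midpoints: Ī = 92,000, Q̄ = 964.5.
ε_I = (ΔQ/ΔI)(Ī/Q̄) = (81/8000)(92000/964.5).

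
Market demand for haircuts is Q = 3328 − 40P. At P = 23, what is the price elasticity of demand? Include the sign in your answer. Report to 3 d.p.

-0.382

At P = 23, Q = 2408.
dQ/dP = −40.
ε = (dQ/dP)(P/Q) = (-40)(23/2408).
|ε| < 1, so demand is inelastic at this price.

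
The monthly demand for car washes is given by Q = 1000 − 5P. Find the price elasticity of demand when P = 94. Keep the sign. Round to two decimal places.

At P = 94, Q = 530.
dQ/dP = −5.
ε = (dQ/dP)(P/Q) = (-5)(94/530).

-0.89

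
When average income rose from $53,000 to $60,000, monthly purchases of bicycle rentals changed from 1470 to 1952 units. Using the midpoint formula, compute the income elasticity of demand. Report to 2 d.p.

ΔQ = 482, ΔI = 7000. Midpoints: Ī = 56,500, Q̄ = 1711.0.
ε_I = (ΔQ/ΔI)(Ī/Q̄) = (482/7000)(56500/1711.0).

2.27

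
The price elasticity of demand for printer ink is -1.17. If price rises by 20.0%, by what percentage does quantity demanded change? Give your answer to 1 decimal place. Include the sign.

-23.4%

%ΔQ ≈ ε × %ΔP = (-1.17)(20.0%) = -23.40%.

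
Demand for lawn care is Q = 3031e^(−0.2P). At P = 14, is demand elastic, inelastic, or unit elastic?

Q = 184.315, dQ/dP = -36.863.
ε = (dQ/dP)(P/Q) ≈ -2.800.
|ε| = 2.80 > 1.

elastic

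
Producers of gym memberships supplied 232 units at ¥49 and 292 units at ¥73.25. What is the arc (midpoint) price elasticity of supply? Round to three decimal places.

0.577

ΔQ = 292 − 232 = 60; ΔP = 73.25 − 49 = 24.25.
Midpoints: P̄ = 61.12, Q̄ = 262.0.
ε_s = (ΔQ/ΔP)(P̄/Q̄) = (60/24.25)(61.12/262.0).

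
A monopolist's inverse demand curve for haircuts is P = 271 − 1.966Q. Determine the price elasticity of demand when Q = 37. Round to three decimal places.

-2.725

At Q = 37, P = 271 − 1.966(37) = 198.26.
dP/dQ = −1.966, so dQ/dP = 1/(−1.966) = -0.509.
ε = (dQ/dP)(P/Q) = (-0.509)(198.26/37).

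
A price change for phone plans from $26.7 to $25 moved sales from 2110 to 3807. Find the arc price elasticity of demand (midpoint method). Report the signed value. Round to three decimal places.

ΔQ = 3807 − 2110 = 1697; ΔP = 25 − 26.7 = -1.7.
Midpoints: P̄ = 25.85, Q̄ = 2958.5.
ε = (ΔQ/ΔP)(P̄/Q̄) = (1697/-1.7)(25.85/2958.5).

-8.722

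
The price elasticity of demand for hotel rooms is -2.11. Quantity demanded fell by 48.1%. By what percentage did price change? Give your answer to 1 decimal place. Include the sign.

%ΔP ≈ %ΔQ / ε = (-48.1%)/(-2.11) = 22.80%.

22.8%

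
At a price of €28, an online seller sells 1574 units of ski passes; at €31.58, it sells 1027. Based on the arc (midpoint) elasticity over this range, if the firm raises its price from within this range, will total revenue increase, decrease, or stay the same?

decrease

Arc ε = (-547/3.58)(29.79/1300.5) ≈ -3.500.
|ε| = 3.50 > 1, so demand is elastic. A price rise therefore reduces total revenue.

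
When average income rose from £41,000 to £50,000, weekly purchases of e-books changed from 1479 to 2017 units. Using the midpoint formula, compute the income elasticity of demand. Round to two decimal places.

ΔQ = 538, ΔI = 9000. Midpoints: Ī = 45,500, Q̄ = 1748.0.
ε_I = (ΔQ/ΔI)(Ī/Q̄) = (538/9000)(45500/1748.0).
ε_I > 0, so the good is normal.

1.56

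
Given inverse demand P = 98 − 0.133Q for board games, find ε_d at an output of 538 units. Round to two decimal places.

-0.37

At Q = 538, P = 98 − 0.133(538) = 26.45.
dP/dQ = −0.133, so dQ/dP = 1/(−0.133) = -7.519.
ε = (dQ/dP)(P/Q) = (-7.519)(26.45/538).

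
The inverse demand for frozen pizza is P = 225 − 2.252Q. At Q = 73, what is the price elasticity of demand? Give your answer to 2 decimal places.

At Q = 73, P = 225 − 2.252(73) = 60.60.
dP/dQ = −2.252, so dQ/dP = 1/(−2.252) = -0.444.
ε = (dQ/dP)(P/Q) = (-0.444)(60.60/73).

-0.37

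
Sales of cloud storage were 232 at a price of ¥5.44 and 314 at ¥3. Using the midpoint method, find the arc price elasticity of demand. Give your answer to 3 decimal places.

ΔQ = 314 − 232 = 82; ΔP = 3 − 5.44 = -2.44.
Midpoints: P̄ = 4.22, Q̄ = 273.0.
ε = (ΔQ/ΔP)(P̄/Q̄) = (82/-2.44)(4.22/273.0).

-0.519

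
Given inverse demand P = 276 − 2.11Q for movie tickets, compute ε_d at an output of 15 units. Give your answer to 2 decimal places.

At Q = 15, P = 276 − 2.11(15) = 244.35.
dP/dQ = −2.11, so dQ/dP = 1/(−2.11) = -0.474.
ε = (dQ/dP)(P/Q) = (-0.474)(244.35/15).

-7.72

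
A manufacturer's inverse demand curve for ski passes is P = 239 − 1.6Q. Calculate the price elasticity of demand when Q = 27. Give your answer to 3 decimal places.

-4.532

At Q = 27, P = 239 − 1.6(27) = 195.80.
dP/dQ = −1.6, so dQ/dP = 1/(−1.6) = -0.625.
ε = (dQ/dP)(P/Q) = (-0.625)(195.80/27).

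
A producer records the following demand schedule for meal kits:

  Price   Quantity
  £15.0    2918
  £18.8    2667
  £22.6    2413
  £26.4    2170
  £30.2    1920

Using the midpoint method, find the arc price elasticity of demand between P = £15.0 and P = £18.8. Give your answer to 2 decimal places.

-0.40

At P = 15.0, Q = 2918; at P = 18.8, Q = 2667.
ΔQ = -251, ΔP = 3.8. Midpoints: P̄ = 16.90, Q̄ = 2792.5.
ε = (ΔQ/ΔP)(P̄/Q̄) = (-251/3.8)(16.90/2792.5).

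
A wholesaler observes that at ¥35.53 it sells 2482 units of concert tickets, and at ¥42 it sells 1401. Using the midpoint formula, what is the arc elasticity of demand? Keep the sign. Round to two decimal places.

-3.34

ΔQ = 1401 − 2482 = -1081; ΔP = 42 − 35.53 = 6.47.
Midpoints: P̄ = 38.77, Q̄ = 1941.5.
ε = (ΔQ/ΔP)(P̄/Q̄) = (-1081/6.47)(38.77/1941.5).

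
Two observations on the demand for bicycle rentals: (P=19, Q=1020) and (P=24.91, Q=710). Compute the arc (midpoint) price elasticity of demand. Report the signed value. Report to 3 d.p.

ΔQ = 710 − 1020 = -310; ΔP = 24.91 − 19 = 5.91.
Midpoints: P̄ = 21.95, Q̄ = 865.0.
ε = (ΔQ/ΔP)(P̄/Q̄) = (-310/5.91)(21.95/865.0).

-1.331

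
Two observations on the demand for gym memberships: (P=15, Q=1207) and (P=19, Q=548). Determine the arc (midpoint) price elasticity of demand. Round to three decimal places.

ΔQ = 548 − 1207 = -659; ΔP = 19 − 15 = 4.
Midpoints: P̄ = 17.00, Q̄ = 877.5.
ε = (ΔQ/ΔP)(P̄/Q̄) = (-659/4)(17.00/877.5).

-3.192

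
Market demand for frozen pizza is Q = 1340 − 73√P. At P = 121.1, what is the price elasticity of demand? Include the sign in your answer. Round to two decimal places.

-0.75

At P = 121.1, Q = 536.668.
dQ/dP = −73/(2√P) = -3.317.
ε = (dQ/dP)(P/Q) = (-3.317)(121.1/536.668).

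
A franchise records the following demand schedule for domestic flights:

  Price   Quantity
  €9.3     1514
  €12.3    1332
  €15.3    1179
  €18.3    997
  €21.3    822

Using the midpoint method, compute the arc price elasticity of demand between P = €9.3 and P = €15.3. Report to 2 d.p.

At P = 9.3, Q = 1514; at P = 15.3, Q = 1179.
ΔQ = -335, ΔP = 6.0. Midpoints: P̄ = 12.30, Q̄ = 1346.5.
ε = (ΔQ/ΔP)(P̄/Q̄) = (-335/6.0)(12.30/1346.5).

-0.51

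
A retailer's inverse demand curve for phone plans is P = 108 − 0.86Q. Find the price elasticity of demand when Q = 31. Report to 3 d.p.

-3.051

At Q = 31, P = 108 − 0.86(31) = 81.34.
dP/dQ = −0.86, so dQ/dP = 1/(−0.86) = -1.163.
ε = (dQ/dP)(P/Q) = (-1.163)(81.34/31).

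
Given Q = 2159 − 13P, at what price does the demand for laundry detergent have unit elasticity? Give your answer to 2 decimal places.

For linear demand Q = a − bP, ε = −bP/(a − bP). |ε| = 1 when bP = a − bP, i.e. P = a/(2b).
P = 2159/(2·13) = 2159/26 = 83.0385.

83.04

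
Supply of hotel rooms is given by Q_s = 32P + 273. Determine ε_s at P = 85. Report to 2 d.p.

0.91

At P = 85, Q_s = 2993.
dQ_s/dP = 32.
ε_s = (dQ_s/dP)(P/Q_s) = (32)(85/2993).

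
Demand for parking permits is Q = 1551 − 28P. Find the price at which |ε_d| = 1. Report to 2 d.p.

27.70

For linear demand Q = a − bP, ε = −bP/(a − bP). |ε| = 1 when bP = a − bP, i.e. P = a/(2b).
P = 1551/(2·28) = 1551/56 = 27.6964.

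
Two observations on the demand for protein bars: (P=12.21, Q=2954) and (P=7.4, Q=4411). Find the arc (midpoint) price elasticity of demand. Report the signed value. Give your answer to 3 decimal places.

ΔQ = 4411 − 2954 = 1457; ΔP = 7.4 − 12.21 = -4.81.
Midpoints: P̄ = 9.80, Q̄ = 3682.5.
ε = (ΔQ/ΔP)(P̄/Q̄) = (1457/-4.81)(9.80/3682.5).

-0.807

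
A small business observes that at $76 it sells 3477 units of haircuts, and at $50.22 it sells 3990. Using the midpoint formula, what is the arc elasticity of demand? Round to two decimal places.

-0.34

ΔQ = 3990 − 3477 = 513; ΔP = 50.22 − 76 = -25.78.
Midpoints: P̄ = 63.11, Q̄ = 3733.5.
ε = (ΔQ/ΔP)(P̄/Q̄) = (513/-25.78)(63.11/3733.5).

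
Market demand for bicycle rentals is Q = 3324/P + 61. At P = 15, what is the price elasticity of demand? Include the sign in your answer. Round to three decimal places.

-0.784

At P = 15, Q = 282.600.
dQ/dP = −3324/P² = -14.773.
ε = (dQ/dP)(P/Q) = (-14.773)(15/282.600).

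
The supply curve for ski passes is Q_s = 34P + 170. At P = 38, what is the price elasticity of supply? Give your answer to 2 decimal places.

0.88

At P = 38, Q_s = 1462.
dQ_s/dP = 34.
ε_s = (dQ_s/dP)(P/Q_s) = (34)(38/1462).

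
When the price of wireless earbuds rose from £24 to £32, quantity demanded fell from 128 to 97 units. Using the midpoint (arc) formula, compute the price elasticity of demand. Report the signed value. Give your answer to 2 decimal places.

-0.96

ΔQ = 97 − 128 = -31; ΔP = 32 − 24 = 8.
Midpoints: P̄ = 28.00, Q̄ = 112.5.
ε = (ΔQ/ΔP)(P̄/Q̄) = (-31/8)(28.00/112.5).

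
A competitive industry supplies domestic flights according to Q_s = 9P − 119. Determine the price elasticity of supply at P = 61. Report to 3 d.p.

1.277

At P = 61, Q_s = 430.
dQ_s/dP = 9.
ε_s = (dQ_s/dP)(P/Q_s) = (9)(61/430).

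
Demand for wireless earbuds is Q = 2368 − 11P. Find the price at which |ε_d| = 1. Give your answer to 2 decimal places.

For linear demand Q = a − bP, ε = −bP/(a − bP). |ε| = 1 when bP = a − bP, i.e. P = a/(2b).
P = 2368/(2·11) = 2368/22 = 107.6364.

107.64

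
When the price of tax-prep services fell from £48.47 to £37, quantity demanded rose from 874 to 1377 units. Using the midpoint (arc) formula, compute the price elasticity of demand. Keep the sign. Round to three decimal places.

ΔQ = 1377 − 874 = 503; ΔP = 37 − 48.47 = -11.47.
Midpoints: P̄ = 42.73, Q̄ = 1125.5.
ε = (ΔQ/ΔP)(P̄/Q̄) = (503/-11.47)(42.73/1125.5).

-1.665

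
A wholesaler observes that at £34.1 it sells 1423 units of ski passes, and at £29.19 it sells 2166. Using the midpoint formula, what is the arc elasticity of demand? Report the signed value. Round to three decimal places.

ΔQ = 2166 − 1423 = 743; ΔP = 29.19 − 34.1 = -4.91.
Midpoints: P̄ = 31.65, Q̄ = 1794.5.
ε = (ΔQ/ΔP)(P̄/Q̄) = (743/-4.91)(31.65/1794.5).

-2.669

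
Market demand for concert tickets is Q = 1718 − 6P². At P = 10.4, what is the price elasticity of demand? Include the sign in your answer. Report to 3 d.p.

-1.214

At P = 10.4, Q = 1069.040.
dQ/dP = −12P = -124.800.
ε = (dQ/dP)(P/Q) = (-124.800)(10.4/1069.040).
|ε| > 1, so demand is elastic at this price.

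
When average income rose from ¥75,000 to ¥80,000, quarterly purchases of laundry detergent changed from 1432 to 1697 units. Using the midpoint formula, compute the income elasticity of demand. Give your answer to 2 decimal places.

ΔQ = 265, ΔI = 5000. Midpoints: Ī = 77,500, Q̄ = 1564.5.
ε_I = (ΔQ/ΔI)(Ī/Q̄) = (265/5000)(77500/1564.5).

2.63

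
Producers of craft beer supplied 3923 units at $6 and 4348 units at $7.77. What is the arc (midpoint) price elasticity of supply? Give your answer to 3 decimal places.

ΔQ = 4348 − 3923 = 425; ΔP = 7.77 − 6 = 1.77.
Midpoints: P̄ = 6.88, Q̄ = 4135.5.
ε_s = (ΔQ/ΔP)(P̄/Q̄) = (425/1.77)(6.88/4135.5).

0.400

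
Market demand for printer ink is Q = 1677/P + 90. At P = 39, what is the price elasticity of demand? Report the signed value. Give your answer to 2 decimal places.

At P = 39, Q = 133.
dQ/dP = −1677/P² = -1.103.
ε = (dQ/dP)(P/Q) = (-1.103)(39/133).

-0.32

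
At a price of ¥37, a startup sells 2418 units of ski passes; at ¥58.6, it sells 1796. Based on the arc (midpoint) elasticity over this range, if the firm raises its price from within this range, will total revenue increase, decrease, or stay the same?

Arc ε = (-622/21.6)(47.80/2107.0) ≈ -0.653.
|ε| = 0.65 < 1, so demand is inelastic. A price rise therefore raises total revenue.

increase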